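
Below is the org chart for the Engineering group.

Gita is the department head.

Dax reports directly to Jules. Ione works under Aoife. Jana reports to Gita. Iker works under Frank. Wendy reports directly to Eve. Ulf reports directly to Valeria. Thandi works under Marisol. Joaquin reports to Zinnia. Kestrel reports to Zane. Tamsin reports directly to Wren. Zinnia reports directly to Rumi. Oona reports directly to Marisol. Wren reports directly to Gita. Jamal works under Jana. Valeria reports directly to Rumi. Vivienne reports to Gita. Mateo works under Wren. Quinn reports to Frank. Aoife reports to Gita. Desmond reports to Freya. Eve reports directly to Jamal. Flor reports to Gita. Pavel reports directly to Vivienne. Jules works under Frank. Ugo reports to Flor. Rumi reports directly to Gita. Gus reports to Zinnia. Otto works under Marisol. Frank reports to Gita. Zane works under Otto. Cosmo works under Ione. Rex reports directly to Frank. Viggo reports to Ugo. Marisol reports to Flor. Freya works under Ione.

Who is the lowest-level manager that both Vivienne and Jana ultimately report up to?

Vivienne's chain of managers is Gita. Jana's chain of managers is Gita. The first manager that appears in both chains is Gita.

Gita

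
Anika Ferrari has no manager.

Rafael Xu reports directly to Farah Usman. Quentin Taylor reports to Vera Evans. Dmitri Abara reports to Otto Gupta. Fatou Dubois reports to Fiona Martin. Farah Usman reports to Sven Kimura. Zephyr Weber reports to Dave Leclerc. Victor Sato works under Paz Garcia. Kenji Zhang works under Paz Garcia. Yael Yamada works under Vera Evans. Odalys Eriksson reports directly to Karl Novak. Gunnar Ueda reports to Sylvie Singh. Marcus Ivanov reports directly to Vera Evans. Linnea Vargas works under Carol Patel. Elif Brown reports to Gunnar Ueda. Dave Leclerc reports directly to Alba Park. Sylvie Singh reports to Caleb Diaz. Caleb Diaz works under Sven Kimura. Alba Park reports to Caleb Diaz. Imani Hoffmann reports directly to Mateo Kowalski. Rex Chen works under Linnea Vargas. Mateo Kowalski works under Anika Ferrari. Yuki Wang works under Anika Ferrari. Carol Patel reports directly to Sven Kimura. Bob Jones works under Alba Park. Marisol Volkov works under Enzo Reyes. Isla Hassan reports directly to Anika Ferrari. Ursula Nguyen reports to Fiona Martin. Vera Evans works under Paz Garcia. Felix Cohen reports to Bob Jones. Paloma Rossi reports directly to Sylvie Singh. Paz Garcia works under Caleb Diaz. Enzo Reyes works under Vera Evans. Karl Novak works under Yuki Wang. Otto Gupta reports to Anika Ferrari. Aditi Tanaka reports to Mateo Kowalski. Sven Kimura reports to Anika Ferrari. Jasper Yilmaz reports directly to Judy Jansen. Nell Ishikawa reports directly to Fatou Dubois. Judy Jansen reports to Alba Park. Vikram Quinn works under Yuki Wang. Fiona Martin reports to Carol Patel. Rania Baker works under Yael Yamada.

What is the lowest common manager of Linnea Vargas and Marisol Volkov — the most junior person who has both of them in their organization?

Linnea Vargas's chain of managers is Carol Patel, Sven Kimura, Anika Ferrari. Marisol Volkov's chain of managers is Enzo Reyes, Vera Evans, Paz Garcia, Caleb Diaz, Sven Kimura, Anika Ferrari. The first manager that appears in both chains is Sven Kimura.

Sven Kimura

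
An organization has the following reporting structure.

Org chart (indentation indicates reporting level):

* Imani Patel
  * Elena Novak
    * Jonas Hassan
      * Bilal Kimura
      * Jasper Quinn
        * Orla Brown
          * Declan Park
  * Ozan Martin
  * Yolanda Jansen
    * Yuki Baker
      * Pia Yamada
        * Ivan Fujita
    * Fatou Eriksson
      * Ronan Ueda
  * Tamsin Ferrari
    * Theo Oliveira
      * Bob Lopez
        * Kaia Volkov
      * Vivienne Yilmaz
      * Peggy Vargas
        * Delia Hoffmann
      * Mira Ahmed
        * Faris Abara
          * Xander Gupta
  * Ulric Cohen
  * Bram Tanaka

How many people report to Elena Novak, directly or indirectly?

Elena Novak directly manages Jonas Hassan. Under Jonas Hassan: Jasper Quinn, Orla Brown, Declan Park, Bilal Kimura (4). That's 5 in total.

5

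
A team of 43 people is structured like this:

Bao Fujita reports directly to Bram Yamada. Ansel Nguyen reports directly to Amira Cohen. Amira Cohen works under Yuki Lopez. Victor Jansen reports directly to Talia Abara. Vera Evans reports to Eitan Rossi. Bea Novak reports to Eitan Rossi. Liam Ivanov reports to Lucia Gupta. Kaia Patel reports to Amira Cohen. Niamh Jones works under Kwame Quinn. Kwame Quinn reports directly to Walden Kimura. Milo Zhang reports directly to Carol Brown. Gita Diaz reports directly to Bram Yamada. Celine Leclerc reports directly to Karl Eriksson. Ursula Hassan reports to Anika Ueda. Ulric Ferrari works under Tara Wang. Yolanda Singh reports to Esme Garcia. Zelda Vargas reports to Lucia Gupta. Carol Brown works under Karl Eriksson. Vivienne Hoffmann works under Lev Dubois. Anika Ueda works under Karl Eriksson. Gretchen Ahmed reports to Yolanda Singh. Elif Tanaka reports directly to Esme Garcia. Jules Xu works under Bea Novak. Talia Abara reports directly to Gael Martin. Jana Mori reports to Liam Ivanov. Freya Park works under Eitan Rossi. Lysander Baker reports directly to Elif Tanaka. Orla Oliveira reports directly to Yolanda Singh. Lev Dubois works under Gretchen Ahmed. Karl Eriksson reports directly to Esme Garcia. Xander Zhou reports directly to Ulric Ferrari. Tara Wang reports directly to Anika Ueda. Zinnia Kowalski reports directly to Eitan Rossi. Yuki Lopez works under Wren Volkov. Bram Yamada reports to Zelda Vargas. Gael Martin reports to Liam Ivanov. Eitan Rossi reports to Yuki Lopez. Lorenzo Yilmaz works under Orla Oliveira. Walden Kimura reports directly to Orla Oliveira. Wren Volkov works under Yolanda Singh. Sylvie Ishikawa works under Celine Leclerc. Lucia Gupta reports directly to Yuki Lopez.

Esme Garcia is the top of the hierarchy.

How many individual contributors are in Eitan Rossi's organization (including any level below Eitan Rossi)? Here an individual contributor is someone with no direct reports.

The people in Eitan Rossi's organization with no one reporting to them are Vera Evans, Zinnia Kowalski, Jules Xu, Freya Park. That is 4.

4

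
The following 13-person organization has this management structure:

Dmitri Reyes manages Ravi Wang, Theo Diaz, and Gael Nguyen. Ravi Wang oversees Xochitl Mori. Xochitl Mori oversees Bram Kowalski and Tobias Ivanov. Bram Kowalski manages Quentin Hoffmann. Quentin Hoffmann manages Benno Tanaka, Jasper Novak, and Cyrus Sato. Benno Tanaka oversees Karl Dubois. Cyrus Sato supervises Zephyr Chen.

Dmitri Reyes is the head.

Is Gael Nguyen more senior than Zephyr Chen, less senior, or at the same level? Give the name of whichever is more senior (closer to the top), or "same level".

Gael Nguyen

Gael Nguyen is 1 level below Dmitri Reyes; Zephyr Chen is 6. Gael Nguyen is higher.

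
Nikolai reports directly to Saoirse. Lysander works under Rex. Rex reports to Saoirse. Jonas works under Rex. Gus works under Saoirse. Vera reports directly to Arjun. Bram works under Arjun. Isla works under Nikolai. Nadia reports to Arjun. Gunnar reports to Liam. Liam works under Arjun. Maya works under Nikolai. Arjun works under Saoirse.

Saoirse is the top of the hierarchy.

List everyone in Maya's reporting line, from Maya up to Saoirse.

Maya -> Nikolai -> Saoirse

Maya reports to Nikolai. Nikolai reports to Saoirse. Saoirse is at the top.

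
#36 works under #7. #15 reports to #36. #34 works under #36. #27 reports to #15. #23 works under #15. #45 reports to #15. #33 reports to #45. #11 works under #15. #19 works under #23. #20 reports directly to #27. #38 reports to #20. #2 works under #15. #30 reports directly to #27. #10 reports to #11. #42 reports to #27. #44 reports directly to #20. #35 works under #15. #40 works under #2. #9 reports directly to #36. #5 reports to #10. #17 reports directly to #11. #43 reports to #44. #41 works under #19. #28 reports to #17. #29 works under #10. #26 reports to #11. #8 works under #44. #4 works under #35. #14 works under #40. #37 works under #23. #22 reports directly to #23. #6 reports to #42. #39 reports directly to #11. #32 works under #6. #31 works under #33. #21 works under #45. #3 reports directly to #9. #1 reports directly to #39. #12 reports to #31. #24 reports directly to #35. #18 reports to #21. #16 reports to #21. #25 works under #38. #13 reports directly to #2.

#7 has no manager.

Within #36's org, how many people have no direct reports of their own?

22

The people in #36's organization with no one reporting to them are #3, #34, #24, #4, #13, #14, #1, #26, #28, #29, #5, #16, #18, #12, #22, #37, #41, #32, #30, #8, #43, #25. That is 22.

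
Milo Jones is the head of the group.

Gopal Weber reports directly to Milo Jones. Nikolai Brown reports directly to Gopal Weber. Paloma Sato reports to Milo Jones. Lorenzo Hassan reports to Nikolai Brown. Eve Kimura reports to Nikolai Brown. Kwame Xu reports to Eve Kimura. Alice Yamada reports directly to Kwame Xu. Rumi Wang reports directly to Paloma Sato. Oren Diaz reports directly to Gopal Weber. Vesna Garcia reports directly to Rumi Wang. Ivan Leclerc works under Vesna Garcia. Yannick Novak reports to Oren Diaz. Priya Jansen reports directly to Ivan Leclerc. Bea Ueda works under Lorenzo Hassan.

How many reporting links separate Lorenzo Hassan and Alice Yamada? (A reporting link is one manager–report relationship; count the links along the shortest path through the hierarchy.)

4

Lorenzo Hassan is 1 level below Nikolai Brown, and Alice Yamada is 3 levels below Nikolai Brown (their lowest common manager). The shortest path runs up from Lorenzo Hassan to Nikolai Brown and back down to Alice Yamada: 1 + 3 = 4 links.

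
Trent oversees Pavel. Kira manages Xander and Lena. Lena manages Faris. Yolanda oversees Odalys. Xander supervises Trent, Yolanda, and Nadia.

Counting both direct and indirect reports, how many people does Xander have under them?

Xander directly manages Trent, Yolanda, Nadia. Under Trent: Pavel (1). Under Yolanda: Odalys (1). Nadia has no reports. So Xander's organization is 3 direct reports plus everyone under them: 2 + 2 + 1 = 5.

5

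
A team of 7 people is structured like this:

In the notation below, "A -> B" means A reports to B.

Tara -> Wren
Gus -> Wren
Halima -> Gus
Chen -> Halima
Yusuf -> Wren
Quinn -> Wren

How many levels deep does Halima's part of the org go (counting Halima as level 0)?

1

The longest chain under Halima runs Halima → Chen, which is 1 level below Halima.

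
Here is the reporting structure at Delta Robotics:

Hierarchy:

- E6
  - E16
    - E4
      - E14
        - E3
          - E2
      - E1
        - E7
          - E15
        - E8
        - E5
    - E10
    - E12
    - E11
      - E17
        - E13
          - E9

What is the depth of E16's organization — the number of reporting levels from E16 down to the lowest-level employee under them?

The longest chain under E16 runs E16 → E11 → E17 → E13 → E9, which is 4 levels below E16.

4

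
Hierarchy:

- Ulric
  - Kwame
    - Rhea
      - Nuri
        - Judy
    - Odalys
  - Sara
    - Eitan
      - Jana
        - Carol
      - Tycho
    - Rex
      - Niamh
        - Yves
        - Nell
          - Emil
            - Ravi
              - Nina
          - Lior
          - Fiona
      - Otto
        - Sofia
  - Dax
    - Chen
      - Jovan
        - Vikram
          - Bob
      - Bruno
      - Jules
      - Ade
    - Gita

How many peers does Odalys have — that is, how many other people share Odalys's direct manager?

Odalys reports to Kwame. Kwame's other direct reports are Rhea — 1 peer.

1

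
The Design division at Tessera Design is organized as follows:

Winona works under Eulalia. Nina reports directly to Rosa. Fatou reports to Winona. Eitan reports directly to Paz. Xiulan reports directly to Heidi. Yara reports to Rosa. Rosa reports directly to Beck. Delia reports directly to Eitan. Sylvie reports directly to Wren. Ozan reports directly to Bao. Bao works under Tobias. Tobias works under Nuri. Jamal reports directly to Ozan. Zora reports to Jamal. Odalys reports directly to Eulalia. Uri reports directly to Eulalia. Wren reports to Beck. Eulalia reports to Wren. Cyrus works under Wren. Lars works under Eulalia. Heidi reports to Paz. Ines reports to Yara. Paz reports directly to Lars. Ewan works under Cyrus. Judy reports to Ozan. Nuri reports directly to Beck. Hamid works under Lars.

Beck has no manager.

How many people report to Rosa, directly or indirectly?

Rosa directly manages Yara, Nina. Under Yara: Ines (1). Nina has no reports. So Rosa's organization is 2 direct reports plus everyone under them: 2 + 1 = 3.

3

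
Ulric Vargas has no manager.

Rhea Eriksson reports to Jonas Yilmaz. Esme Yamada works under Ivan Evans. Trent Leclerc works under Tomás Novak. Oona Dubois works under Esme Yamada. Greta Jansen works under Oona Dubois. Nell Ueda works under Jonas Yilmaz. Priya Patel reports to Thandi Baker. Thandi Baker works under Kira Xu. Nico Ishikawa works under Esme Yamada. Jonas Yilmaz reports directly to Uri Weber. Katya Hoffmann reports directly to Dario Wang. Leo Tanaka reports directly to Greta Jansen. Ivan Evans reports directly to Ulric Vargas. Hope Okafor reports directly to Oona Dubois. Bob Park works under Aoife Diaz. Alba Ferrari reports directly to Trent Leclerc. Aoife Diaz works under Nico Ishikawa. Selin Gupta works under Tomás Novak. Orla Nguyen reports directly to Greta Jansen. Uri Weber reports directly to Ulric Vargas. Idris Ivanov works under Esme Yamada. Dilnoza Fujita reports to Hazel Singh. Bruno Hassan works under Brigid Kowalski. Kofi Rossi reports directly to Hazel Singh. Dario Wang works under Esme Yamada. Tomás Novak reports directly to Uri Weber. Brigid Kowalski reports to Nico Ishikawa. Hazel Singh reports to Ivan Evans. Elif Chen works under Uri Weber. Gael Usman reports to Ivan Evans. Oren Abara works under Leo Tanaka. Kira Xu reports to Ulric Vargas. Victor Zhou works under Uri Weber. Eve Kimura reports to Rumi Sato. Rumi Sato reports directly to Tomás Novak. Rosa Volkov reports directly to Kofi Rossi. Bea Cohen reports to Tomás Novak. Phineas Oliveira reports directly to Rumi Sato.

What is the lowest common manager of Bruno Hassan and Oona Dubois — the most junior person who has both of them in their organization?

Esme Yamada

Bruno Hassan's chain of managers is Brigid Kowalski, Nico Ishikawa, Esme Yamada, Ivan Evans, Ulric Vargas. Oona Dubois's chain of managers is Esme Yamada, Ivan Evans, Ulric Vargas. The first manager that appears in both chains is Esme Yamada.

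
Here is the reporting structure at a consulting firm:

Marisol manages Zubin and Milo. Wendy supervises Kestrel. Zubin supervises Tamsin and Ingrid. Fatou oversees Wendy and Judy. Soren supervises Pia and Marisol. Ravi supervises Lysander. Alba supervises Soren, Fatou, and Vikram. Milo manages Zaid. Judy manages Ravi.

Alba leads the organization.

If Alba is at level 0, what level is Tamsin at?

4

Chain from Tamsin up to Alba: Tamsin → Zubin → Marisol → Soren → Alba. That is 4 steps up, so Tamsin is 4 levels below Alba.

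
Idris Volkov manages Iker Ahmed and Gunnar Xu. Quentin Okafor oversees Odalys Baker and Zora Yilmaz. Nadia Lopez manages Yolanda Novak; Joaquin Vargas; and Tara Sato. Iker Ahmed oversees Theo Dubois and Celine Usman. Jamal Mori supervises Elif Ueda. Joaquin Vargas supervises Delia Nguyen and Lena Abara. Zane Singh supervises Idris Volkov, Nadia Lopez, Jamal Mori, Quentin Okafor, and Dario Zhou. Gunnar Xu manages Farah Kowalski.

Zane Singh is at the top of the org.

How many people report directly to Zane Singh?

5

Zane Singh directly manages Idris Volkov, Nadia Lopez, Jamal Mori, Quentin Okafor, Dario Zhou. That is 5 direct reports.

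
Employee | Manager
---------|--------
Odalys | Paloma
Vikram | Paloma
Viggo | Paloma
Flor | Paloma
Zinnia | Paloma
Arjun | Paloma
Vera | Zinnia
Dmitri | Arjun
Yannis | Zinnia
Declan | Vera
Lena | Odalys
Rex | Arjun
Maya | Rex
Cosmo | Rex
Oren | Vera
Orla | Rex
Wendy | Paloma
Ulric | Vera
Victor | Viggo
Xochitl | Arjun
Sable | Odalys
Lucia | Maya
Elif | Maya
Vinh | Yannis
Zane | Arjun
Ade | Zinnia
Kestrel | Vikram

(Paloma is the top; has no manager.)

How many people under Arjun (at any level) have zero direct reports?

The people in Arjun's organization with no one reporting to them are Zane, Xochitl, Orla, Cosmo, Elif, Lucia, Dmitri. That is 7.

7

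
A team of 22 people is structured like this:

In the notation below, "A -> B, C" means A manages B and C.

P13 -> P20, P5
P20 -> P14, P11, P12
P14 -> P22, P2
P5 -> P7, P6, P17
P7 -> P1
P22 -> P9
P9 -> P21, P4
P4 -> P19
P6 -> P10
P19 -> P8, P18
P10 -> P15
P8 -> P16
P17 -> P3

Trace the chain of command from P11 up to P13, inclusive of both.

P11 reports to P20. P20 reports to P13. P13 is at the top.

P11 -> P20 -> P13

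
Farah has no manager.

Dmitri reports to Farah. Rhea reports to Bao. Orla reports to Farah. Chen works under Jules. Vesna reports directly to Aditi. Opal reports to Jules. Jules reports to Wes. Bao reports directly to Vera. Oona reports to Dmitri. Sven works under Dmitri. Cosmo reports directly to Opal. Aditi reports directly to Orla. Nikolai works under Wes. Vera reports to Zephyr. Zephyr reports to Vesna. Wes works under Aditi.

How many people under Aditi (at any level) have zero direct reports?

The people in Aditi's organization with no one reporting to them are Rhea, Cosmo, Chen, Nikolai. That is 4.

4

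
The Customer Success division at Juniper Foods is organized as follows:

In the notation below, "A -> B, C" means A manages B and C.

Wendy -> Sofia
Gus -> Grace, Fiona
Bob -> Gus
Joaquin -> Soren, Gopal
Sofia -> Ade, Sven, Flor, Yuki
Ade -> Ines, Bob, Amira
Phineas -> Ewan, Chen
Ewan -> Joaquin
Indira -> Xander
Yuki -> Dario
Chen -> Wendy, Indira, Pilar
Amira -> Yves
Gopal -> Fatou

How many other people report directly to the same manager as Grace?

Grace reports to Gus. Gus's other direct reports are Fiona — 1 peer.

1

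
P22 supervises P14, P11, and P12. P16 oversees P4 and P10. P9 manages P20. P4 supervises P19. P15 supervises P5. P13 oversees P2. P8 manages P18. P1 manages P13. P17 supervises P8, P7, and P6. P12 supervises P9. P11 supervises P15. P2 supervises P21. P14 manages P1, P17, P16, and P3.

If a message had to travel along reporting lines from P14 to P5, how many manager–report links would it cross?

P14 is 1 level below P22, and P5 is 3 levels below P22 (their lowest common manager). The shortest path runs up from P14 to P22 and back down to P5: 1 + 3 = 4 links.

4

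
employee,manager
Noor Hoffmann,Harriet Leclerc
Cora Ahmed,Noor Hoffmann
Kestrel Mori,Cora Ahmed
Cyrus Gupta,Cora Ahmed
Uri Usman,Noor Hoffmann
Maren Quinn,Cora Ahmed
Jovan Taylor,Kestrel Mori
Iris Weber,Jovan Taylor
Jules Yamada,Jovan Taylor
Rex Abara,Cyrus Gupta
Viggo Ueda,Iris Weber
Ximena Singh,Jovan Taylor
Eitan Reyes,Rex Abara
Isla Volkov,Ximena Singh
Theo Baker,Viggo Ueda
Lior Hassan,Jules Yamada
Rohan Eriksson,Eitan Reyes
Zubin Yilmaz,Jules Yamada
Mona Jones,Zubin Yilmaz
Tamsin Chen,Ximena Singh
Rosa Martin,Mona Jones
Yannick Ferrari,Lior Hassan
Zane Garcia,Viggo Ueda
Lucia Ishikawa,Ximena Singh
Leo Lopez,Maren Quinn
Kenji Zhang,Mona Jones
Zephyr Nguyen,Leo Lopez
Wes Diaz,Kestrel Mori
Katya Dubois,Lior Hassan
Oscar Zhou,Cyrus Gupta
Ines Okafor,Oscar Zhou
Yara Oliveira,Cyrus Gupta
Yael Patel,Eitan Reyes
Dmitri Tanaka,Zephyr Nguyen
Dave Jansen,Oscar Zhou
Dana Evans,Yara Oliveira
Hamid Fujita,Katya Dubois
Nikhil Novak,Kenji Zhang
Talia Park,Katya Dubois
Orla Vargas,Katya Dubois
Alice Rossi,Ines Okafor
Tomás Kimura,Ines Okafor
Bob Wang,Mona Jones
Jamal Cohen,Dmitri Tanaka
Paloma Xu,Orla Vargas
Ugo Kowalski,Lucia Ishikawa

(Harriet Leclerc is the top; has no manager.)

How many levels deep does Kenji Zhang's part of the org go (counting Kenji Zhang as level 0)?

1

The longest chain under Kenji Zhang runs Kenji Zhang → Nikhil Novak, which is 1 level below Kenji Zhang.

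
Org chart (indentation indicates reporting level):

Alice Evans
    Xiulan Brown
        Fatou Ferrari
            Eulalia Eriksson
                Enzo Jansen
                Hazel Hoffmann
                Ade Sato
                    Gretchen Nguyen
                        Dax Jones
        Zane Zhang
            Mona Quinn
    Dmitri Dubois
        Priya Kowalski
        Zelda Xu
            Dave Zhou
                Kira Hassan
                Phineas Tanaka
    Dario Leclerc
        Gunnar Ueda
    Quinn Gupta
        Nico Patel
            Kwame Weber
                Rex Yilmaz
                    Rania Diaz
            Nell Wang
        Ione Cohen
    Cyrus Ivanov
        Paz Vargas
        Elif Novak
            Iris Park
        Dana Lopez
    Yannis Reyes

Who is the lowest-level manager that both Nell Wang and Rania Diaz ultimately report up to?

Nico Patel

Nell Wang's chain of managers is Nico Patel, Quinn Gupta, Alice Evans. Rania Diaz's chain of managers is Rex Yilmaz, Kwame Weber, Nico Patel, Quinn Gupta, Alice Evans. The first manager that appears in both chains is Nico Patel.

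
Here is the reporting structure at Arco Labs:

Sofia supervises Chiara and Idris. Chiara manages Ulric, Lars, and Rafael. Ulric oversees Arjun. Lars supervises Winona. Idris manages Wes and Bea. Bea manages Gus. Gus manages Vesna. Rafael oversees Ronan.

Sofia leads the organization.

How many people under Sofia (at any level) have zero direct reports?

5

The people in Sofia's organization with no one reporting to them are Vesna, Wes, Ronan, Winona, Arjun. That is 5.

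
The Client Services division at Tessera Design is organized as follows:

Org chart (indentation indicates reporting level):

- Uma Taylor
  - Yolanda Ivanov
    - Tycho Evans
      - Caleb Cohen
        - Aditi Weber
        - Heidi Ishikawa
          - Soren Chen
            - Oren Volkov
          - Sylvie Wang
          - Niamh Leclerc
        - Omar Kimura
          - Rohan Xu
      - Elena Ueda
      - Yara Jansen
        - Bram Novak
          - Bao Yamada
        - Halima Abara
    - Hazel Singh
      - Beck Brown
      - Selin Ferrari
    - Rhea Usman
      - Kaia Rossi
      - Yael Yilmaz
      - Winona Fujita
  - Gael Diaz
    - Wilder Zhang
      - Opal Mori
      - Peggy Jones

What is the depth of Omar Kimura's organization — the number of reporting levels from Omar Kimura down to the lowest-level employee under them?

The longest chain under Omar Kimura runs Omar Kimura → Rohan Xu, which is 1 level below Omar Kimura.

1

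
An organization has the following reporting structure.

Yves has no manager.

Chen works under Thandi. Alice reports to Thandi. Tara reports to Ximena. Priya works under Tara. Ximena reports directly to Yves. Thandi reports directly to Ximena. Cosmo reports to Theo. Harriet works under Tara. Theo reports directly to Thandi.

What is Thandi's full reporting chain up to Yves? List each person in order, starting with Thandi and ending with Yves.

Thandi reports to Ximena. Ximena reports to Yves. Yves is at the top.

Thandi -> Ximena -> Yves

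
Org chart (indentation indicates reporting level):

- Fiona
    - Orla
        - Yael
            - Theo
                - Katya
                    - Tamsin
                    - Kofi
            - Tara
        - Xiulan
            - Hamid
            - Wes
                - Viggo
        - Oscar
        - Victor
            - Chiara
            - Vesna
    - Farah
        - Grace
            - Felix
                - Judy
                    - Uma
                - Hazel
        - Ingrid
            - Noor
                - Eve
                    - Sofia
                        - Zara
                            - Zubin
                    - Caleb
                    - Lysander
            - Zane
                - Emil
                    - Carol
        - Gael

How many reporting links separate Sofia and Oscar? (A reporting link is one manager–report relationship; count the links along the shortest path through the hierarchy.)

Sofia is 5 levels below Fiona, and Oscar is 2 levels below Fiona (their lowest common manager). The shortest path runs up from Sofia to Fiona and back down to Oscar: 5 + 2 = 7 links.

7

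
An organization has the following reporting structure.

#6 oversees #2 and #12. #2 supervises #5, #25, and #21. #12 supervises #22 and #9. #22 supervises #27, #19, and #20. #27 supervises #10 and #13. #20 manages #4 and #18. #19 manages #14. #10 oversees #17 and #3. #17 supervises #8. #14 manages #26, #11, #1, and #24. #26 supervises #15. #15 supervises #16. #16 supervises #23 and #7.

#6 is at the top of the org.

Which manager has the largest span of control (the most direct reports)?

#14

Direct-report counts: #6 has 2; #12 has 2; #22 has 3; #19 has 1; #14 has 4; #26 has 1; #15 has 1; #16 has 2; #20 has 2; #27 has 2; #10 has 2; #17 has 1; #2 has 3. The largest is 4, held by #14.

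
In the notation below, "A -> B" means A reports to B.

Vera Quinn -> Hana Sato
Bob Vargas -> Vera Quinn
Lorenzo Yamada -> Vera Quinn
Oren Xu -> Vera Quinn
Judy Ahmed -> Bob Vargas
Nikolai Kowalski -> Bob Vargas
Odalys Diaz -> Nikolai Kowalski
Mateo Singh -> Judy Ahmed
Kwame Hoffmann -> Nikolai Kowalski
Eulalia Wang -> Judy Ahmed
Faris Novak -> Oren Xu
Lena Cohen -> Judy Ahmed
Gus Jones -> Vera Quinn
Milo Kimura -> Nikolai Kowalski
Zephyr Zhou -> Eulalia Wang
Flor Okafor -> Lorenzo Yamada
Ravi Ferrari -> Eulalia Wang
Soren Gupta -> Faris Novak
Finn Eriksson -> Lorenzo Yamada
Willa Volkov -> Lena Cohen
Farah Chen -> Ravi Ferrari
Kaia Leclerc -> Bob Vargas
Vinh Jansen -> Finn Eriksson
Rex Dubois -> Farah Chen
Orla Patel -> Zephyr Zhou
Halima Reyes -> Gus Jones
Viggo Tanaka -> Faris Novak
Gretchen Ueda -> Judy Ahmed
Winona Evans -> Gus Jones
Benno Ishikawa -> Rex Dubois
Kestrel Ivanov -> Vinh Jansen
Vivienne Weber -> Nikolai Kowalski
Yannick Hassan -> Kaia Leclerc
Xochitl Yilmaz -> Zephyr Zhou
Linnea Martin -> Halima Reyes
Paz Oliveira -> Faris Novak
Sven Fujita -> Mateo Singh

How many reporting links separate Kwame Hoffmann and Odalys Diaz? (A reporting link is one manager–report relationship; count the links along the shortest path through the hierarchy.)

2

Kwame Hoffmann is 1 level below Nikolai Kowalski, and Odalys Diaz is 1 level below Nikolai Kowalski (their lowest common manager). The shortest path runs up from Kwame Hoffmann to Nikolai Kowalski and back down to Odalys Diaz: 1 + 1 = 2 links.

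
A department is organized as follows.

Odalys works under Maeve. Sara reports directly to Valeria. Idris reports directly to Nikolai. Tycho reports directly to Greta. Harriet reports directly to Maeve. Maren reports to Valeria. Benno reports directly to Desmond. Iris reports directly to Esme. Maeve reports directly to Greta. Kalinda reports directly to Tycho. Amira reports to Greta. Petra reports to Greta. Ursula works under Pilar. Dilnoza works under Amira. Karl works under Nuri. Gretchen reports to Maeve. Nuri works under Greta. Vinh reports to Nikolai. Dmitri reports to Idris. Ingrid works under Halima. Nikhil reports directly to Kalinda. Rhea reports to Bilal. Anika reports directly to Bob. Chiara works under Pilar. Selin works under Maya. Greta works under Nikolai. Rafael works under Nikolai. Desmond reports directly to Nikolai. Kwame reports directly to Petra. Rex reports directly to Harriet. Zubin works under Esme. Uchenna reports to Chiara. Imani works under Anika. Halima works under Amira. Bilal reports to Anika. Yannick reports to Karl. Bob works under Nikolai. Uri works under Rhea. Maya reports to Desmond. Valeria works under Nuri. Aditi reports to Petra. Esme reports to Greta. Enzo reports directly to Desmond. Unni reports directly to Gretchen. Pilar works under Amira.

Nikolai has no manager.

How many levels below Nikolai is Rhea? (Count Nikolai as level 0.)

4

Chain from Rhea up to Nikolai: Rhea → Bilal → Anika → Bob → Nikolai. That is 4 steps up, so Rhea is 4 levels below Nikolai.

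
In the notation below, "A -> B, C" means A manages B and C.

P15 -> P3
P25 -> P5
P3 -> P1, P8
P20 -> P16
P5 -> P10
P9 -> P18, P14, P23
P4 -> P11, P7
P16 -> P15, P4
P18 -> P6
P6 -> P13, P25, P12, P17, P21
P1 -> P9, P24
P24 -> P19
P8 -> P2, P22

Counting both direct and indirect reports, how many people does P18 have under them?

8

P18 directly manages P6. Under P6: P21, P17, P12, P25, P5, P10, P13 (7). That's 8 in total.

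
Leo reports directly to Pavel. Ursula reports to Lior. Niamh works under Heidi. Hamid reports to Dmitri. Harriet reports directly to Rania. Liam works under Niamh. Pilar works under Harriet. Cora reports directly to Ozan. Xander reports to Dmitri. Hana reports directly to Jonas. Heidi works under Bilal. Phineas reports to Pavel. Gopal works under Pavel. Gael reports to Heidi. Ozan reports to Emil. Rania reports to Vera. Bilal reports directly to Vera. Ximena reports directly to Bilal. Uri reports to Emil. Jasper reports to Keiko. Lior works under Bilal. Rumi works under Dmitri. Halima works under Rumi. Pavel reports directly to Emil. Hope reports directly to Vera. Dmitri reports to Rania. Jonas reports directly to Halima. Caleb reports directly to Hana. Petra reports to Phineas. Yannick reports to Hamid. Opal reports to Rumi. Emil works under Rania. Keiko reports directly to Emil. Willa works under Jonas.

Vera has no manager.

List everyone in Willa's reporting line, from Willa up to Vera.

Willa reports to Jonas. Jonas reports to Halima. Halima reports to Rumi. Rumi reports to Dmitri. Dmitri reports to Rania. Rania reports to Vera. Vera is at the top.

Willa -> Jonas -> Halima -> Rumi -> Dmitri -> Rania -> Vera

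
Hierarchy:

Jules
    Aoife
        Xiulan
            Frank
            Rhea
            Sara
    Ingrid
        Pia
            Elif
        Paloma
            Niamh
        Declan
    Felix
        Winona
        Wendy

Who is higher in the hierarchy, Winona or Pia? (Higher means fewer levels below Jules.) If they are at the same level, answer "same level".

Both Winona and Pia are 2 levels below Jules.

same level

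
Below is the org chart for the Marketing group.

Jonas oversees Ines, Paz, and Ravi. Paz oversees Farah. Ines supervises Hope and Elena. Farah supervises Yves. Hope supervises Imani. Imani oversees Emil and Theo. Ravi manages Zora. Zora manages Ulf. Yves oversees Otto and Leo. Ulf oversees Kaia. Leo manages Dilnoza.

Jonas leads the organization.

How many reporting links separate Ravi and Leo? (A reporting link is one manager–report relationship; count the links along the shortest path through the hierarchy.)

Ravi is 1 level below Jonas, and Leo is 4 levels below Jonas (their lowest common manager). The shortest path runs up from Ravi to Jonas and back down to Leo: 1 + 4 = 5 links.

5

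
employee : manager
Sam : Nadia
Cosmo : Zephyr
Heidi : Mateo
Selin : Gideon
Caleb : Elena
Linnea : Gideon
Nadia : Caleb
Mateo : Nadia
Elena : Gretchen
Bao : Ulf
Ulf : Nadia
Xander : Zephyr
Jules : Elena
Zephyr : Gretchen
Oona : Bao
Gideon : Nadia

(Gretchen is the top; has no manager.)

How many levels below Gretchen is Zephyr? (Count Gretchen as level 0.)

1

Chain from Zephyr up to Gretchen: Zephyr → Gretchen. That is 1 step up, so Zephyr is 1 level below Gretchen.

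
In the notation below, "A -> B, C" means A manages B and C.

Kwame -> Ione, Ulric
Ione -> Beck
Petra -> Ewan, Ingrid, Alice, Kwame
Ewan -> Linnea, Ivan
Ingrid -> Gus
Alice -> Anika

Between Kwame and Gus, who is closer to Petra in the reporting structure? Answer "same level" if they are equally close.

Kwame

Kwame is 1 level below Petra; Gus is 2. Kwame is higher.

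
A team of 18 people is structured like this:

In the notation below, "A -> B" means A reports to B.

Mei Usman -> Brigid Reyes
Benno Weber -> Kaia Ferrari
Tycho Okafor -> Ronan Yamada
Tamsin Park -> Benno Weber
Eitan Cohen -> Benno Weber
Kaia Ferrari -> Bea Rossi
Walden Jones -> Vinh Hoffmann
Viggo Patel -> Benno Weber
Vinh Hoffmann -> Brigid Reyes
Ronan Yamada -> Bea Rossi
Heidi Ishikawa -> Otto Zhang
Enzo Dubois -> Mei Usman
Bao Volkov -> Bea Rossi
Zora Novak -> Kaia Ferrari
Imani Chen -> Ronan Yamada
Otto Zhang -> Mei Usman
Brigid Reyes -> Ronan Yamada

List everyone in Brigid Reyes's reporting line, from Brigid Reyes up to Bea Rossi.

Brigid Reyes reports to Ronan Yamada. Ronan Yamada reports to Bea Rossi. Bea Rossi is at the top.

Brigid Reyes -> Ronan Yamada -> Bea Rossi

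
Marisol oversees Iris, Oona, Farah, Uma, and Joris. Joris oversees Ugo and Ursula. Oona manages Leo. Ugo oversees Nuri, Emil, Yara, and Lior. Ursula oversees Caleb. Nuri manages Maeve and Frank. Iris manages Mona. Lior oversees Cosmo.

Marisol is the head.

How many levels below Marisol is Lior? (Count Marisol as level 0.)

3

Chain from Lior up to Marisol: Lior → Ugo → Joris → Marisol. That is 3 steps up, so Lior is 3 levels below Marisol.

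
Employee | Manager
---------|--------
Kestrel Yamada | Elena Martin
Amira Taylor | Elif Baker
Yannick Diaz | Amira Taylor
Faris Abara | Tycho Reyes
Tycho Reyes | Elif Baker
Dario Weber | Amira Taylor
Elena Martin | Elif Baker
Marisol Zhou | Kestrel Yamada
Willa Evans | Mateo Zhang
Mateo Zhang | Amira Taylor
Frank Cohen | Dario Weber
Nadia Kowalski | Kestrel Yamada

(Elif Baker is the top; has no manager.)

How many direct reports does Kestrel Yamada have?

2

Kestrel Yamada directly manages Nadia Kowalski, Marisol Zhou. That is 2 direct reports.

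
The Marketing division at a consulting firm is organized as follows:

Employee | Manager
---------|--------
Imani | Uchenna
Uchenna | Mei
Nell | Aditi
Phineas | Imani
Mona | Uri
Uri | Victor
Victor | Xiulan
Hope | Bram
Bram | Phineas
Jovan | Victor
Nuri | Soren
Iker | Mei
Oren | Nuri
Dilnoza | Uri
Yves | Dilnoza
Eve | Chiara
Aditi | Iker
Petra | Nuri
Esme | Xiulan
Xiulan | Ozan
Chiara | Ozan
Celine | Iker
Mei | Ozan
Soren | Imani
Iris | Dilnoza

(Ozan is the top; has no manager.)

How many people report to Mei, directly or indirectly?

13

Mei directly manages Uchenna, Iker. Under Uchenna: Imani, Soren, Nuri, Oren, Petra, Phineas, Bram, Hope (8). Under Iker: Celine, Aditi, Nell (3). So Mei's organization is 2 direct reports plus everyone under them: 9 + 4 = 13.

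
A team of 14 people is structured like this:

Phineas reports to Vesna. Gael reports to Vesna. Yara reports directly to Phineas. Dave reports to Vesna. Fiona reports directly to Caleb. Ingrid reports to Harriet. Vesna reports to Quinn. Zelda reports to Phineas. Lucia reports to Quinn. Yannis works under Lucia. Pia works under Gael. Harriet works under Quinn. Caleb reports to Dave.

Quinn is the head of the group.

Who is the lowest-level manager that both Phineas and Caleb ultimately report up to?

Vesna

Phineas's chain of managers is Vesna, Quinn. Caleb's chain of managers is Dave, Vesna, Quinn. The first manager that appears in both chains is Vesna.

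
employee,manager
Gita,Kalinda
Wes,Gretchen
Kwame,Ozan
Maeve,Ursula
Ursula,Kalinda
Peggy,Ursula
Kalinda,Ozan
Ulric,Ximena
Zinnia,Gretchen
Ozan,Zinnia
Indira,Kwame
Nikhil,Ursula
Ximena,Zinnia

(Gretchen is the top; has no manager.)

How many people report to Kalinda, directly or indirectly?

Kalinda directly manages Ursula, Gita. Under Ursula: Nikhil, Peggy, Maeve (3). Gita has no reports. So Kalinda's organization is 2 direct reports plus everyone under them: 4 + 1 = 5.

5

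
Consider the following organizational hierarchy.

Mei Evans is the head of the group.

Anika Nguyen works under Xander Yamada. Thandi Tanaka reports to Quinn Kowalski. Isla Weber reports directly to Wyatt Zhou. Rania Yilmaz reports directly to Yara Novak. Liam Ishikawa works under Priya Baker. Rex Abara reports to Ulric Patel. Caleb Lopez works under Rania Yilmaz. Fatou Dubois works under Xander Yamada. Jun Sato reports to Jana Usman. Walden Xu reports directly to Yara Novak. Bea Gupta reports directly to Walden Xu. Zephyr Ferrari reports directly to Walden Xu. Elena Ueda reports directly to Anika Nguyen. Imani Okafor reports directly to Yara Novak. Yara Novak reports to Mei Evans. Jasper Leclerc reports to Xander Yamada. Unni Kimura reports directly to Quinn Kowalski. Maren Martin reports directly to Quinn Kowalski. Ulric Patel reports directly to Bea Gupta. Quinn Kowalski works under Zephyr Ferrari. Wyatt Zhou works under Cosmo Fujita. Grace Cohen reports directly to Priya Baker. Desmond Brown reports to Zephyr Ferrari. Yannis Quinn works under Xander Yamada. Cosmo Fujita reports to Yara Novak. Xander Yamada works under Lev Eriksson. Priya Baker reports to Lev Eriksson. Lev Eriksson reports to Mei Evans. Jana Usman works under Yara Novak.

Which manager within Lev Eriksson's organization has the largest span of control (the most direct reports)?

Xander Yamada

Direct-report counts within Lev Eriksson's organization: Lev Eriksson has 2; Priya Baker has 2; Xander Yamada has 4; Anika Nguyen has 1. The largest is 4, held by Xander Yamada.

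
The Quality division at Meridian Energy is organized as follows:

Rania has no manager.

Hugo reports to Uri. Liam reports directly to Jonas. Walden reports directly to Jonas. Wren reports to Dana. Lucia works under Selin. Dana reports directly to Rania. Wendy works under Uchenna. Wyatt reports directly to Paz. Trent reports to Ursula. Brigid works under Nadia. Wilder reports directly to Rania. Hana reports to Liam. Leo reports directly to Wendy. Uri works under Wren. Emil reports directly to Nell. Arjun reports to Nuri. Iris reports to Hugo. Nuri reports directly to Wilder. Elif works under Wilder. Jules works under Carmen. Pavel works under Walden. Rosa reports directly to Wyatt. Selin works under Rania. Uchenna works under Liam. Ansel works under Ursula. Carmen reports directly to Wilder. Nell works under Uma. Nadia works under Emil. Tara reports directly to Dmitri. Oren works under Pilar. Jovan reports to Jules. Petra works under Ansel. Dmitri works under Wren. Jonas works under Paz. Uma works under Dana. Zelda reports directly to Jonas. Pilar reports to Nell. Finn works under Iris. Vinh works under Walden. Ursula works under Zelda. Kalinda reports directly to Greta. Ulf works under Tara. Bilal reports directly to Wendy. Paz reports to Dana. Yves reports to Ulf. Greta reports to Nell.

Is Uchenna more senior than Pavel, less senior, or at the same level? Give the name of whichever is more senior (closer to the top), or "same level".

same level

Both Uchenna and Pavel are 5 levels below Rania.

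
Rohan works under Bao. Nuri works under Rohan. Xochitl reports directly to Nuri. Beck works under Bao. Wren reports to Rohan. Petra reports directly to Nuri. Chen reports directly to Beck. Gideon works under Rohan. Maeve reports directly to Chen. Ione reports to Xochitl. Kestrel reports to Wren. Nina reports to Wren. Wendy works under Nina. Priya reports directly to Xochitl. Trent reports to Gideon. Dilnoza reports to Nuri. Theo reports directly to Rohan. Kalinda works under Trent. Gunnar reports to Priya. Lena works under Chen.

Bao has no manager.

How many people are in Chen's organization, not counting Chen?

2

Chen directly manages Maeve, Lena. Maeve has no reports. Lena has no reports. So Chen's organization is 2 direct reports plus everyone under them: 1 + 1 = 2.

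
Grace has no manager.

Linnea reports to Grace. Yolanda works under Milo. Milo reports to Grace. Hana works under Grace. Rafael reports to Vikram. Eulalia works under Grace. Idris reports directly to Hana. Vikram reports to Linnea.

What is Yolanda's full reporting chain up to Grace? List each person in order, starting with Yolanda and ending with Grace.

Yolanda -> Milo -> Grace

Yolanda reports to Milo. Milo reports to Grace. Grace is at the top.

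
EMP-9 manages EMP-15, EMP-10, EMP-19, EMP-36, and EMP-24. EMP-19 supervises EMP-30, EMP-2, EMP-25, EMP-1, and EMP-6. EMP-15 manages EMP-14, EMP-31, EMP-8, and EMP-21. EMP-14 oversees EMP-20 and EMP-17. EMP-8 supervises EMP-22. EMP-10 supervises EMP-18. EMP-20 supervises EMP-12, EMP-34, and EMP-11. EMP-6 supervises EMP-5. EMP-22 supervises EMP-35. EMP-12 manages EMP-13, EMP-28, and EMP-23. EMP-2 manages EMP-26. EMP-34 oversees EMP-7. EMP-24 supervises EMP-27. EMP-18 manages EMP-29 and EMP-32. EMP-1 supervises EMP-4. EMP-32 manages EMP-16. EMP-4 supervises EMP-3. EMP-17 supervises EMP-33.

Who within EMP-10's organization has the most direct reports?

Direct-report counts within EMP-10's organization: EMP-10 has 1; EMP-18 has 2; EMP-32 has 1. The largest is 2, held by EMP-18.

EMP-18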